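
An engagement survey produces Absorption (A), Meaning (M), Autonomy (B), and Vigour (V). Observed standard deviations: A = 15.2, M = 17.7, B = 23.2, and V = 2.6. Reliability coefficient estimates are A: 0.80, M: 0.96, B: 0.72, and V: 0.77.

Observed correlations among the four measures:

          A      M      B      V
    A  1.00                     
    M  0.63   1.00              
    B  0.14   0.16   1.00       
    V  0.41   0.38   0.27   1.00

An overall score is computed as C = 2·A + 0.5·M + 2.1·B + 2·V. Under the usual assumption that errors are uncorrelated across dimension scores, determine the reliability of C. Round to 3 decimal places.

Var(C) = 2²·15.2² + 0.5²·17.7² + 2.1²·23.2² + 2²·2.6² + 2·[15.2·17.7·0.63 + 4.2·15.2·23.2·0.14 + 4·15.2·2.6·0.41 + 1.05·17.7·23.2·0.16 + 17.7·2.6·0.38 + 4.2·23.2·2.6·0.27] = 3403.16 + 1193.08 = 4596.24.
Because errors are independent across components, Cov(Tᵢ,Tⱼ) = Cov(Xᵢ,Xⱼ); the off-diagonal part of the true-score variance is the same as above.
True-score variance = [2²·15.2²·0.80 + 0.5²·17.7²·0.96 + 2.1²·23.2²·0.72 + 2²·2.6²·0.77] + 1193.08 = 2544.36 + 1193.08 = 3737.43.
Reliability = 3737.43 / 4596.24 = 0.813.

0.813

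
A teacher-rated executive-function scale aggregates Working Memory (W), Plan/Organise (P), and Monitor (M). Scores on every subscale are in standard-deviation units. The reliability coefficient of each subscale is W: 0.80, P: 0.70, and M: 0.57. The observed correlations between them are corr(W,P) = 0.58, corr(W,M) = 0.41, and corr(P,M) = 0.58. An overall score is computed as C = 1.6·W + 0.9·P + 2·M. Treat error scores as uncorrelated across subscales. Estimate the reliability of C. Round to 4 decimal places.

0.8200

Var(C) = 1.6² + 0.9² + 2² + 2·[1.44·0.58 + 3.2·0.41 + 1.8·0.58] = 7.37 + 6.3824 = 13.7524.
With uncorrelated errors the cross-covariances are all true-score covariance, so they carry over unchanged; only the diagonal terms shrink to ρᵢσᵢ².
True-score variance = [1.6²·0.80 + 0.9²·0.70 + 2²·0.57] + 6.3824 = 4.895 + 6.3824 = 11.2774.
Reliability = 11.2774 / 13.7524 = 0.8200.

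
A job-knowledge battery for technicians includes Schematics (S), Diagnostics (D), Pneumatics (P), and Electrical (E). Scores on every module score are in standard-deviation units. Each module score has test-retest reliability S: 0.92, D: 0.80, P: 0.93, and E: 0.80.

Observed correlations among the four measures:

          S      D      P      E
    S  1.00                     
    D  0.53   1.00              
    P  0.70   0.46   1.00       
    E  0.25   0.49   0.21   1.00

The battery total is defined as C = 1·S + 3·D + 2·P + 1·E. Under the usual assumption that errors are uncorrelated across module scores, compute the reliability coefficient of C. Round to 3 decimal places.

Var(C) = 1 + 3² + 2² + 1 + 2·[3·0.53 + 2·0.70 + 0.25 + 6·0.46 + 3·0.49 + 2·0.21] = 15 + 15.78 = 30.78.
With uncorrelated errors the cross-covariances are all true-score covariance, so they carry over unchanged; only the diagonal terms shrink to ρᵢσᵢ².
True-score variance = [0.92 + 3²·0.80 + 2²·0.93 + 0.80] + 15.78 = 12.64 + 15.78 = 28.42.
Reliability = 28.42 / 30.78 = 0.923.

0.923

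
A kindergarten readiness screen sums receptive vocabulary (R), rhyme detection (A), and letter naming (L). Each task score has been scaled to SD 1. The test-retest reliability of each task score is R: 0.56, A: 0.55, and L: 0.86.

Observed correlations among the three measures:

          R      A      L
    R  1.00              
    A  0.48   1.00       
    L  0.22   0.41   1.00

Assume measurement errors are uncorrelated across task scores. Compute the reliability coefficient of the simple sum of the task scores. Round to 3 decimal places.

Var(R+A+L) = 3 + 2·[0.48 + 0.22 + 0.41] = 3 + 2.22 = 5.22.
Because errors are independent across components, Cov(Tᵢ,Tⱼ) = Cov(Xᵢ,Xⱼ); the off-diagonal part of the true-score variance is the same as above.
True-score variance = [0.56 + 0.55 + 0.86] + 2.22 = 1.97 + 2.22 = 4.19.
Reliability = 4.19 / 5.22 = 0.803.

0.803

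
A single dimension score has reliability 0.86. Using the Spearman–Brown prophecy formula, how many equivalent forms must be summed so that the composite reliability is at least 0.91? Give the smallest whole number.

2

k ≥ ρ*(1−ρ₁)/(ρ₁(1−ρ*)) = 0.91·0.14 / (0.86·0.09) = 1.646.
Smallest integer k = 2.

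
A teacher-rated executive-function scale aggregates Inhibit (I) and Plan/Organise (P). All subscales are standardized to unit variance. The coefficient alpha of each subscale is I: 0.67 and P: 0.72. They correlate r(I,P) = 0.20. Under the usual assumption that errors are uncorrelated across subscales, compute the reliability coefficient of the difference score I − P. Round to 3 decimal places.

0.619

Var(I−P) = 1 + 1 − 2·0.20 = 2 − 0.4 = 1.6.
With uncorrelated errors the cross-covariances are all true-score covariance, so they carry over unchanged; only the diagonal terms shrink to ρᵢσᵢ².
True-score variance = [0.67 + 0.72] − 0.4 = 1.39 − 0.4 = 0.99.
Reliability = 0.99 / 1.6 = 0.619.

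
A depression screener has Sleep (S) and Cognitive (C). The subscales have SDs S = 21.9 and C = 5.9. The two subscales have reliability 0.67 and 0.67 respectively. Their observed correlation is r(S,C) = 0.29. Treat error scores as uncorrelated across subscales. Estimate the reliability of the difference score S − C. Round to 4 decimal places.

Var(S−C) = 21.9² + 5.9² − 2·21.9·5.9·0.29 = 514.42 − 74.9418 = 439.478.
Under uncorrelated errors the observed covariances equal the true-score covariances, so only the own-variance terms attenuate.
True-score variance = [21.9²·0.67 + 5.9²·0.67] − 74.9418 = 344.661 − 74.9418 = 269.72.
Reliability = 269.72 / 439.478 = 0.6137.

0.6137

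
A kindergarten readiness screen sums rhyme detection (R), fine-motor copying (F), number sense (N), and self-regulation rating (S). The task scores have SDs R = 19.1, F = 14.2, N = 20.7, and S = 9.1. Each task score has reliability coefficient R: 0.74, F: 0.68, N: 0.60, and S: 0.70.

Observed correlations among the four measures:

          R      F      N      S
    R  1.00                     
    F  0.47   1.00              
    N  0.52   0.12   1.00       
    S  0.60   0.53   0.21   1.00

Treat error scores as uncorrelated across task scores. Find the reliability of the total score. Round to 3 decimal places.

0.841

Var(R+F+N+S) = 19.1² + 14.2² + 20.7² + 9.1² + 2·[19.1·14.2·0.47 + 19.1·20.7·0.52 + 19.1·9.1·0.60 + 14.2·20.7·0.12 + 14.2·9.1·0.53 + 20.7·9.1·0.21] = 1077.75 + 1161.34 = 2239.09.
Because errors are independent across components, Cov(Tᵢ,Tⱼ) = Cov(Xᵢ,Xⱼ); the off-diagonal part of the true-score variance is the same as above.
True-score variance = [19.1²·0.74 + 14.2²·0.68 + 20.7²·0.60 + 9.1²·0.70] + 1161.34 = 722.136 + 1161.34 = 1883.47.
Reliability = 1883.47 / 2239.09 = 0.841.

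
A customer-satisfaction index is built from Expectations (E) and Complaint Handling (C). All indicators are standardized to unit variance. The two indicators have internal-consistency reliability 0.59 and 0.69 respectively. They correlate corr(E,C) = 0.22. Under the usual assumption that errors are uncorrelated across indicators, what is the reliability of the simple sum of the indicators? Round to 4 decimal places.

0.7049

Var(E+C) = 2 + 2·[0.22] = 2 + 0.44 = 2.44.
With uncorrelated errors the cross-covariances are all true-score covariance, so they carry over unchanged; only the diagonal terms shrink to ρᵢσᵢ².
True-score variance = [0.59 + 0.69] + 0.44 = 1.28 + 0.44 = 1.72.
Reliability = 1.72 / 2.44 = 0.7049.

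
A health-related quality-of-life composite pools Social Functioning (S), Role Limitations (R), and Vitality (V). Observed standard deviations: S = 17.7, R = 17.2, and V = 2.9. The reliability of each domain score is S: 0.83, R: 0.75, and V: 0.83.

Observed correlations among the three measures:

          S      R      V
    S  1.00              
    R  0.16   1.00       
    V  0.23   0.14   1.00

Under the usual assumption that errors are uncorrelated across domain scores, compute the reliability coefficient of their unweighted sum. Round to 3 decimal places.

Var(S+R+V) = 17.7² + 17.2² + 2.9² + 2·[17.7·17.2·0.16 + 17.7·2.9·0.23 + 17.2·2.9·0.14] = 617.54 + 134.999 = 752.539.
With uncorrelated errors the cross-covariances are all true-score covariance, so they carry over unchanged; only the diagonal terms shrink to ρᵢσᵢ².
True-score variance = [17.7²·0.83 + 17.2²·0.75 + 2.9²·0.83] + 134.999 = 488.891 + 134.999 = 623.89.
Reliability = 623.89 / 752.539 = 0.829.

0.829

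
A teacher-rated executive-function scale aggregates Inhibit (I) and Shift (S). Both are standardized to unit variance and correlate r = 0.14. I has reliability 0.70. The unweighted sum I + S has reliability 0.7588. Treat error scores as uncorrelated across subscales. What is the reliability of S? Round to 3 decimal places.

Var(I+S) = 2 + 2·0.14 = 2.280.
True-score variance = ρ_I + ρ_S + 2·0.14, so 0.7588 = (0.70 + ρ_S + 0.28) / 2.280.
ρ_S = 0.7588·2.280 − 0.70 − 0.28 = 0.750.

0.750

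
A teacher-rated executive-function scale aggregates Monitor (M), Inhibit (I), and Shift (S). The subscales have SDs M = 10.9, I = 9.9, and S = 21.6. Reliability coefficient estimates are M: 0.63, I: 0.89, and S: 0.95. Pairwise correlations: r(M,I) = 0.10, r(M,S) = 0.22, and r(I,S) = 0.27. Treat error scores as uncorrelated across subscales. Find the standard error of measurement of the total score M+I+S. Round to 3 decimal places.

8.836

Var(total) = 683.38 + 240.649 = 924.029.
True-score variance = 605.311 + 240.649 = 845.96, so reliability = 0.9155.
Error variance = 924.029 − 845.96 = 78.0688; SEM = √78.0688 = 8.836.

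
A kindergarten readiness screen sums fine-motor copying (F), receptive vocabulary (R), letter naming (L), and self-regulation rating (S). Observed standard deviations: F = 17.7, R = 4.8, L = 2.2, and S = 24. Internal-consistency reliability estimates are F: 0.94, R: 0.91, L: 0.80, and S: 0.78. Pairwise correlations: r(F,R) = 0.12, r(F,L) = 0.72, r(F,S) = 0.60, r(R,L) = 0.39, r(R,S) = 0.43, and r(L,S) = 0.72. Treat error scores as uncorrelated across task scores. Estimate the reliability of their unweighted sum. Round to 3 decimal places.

Var(F+R+L+S) = 17.7² + 4.8² + 2.2² + 24² + 2·[17.7·4.8·0.12 + 17.7·2.2·0.72 + 17.7·24·0.60 + 4.8·2.2·0.39 + 4.8·24·0.43 + 2.2·24·0.72] = 917.17 + 769.565 = 1686.73.
Because errors are independent across components, Cov(Tᵢ,Tⱼ) = Cov(Xᵢ,Xⱼ); the off-diagonal part of the true-score variance is the same as above.
True-score variance = [17.7²·0.94 + 4.8²·0.91 + 2.2²·0.80 + 24²·0.78] + 769.565 = 768.611 + 769.565 = 1538.18.
Reliability = 1538.18 / 1686.73 = 0.912.

0.912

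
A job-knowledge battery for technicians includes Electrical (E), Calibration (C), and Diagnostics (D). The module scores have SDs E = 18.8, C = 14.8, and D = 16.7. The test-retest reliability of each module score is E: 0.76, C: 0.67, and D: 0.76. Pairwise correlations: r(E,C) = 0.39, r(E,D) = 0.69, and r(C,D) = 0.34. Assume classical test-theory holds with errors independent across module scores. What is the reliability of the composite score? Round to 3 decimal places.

0.866

Var(E+C+D) = 18.8² + 14.8² + 16.7² + 2·[18.8·14.8·0.39 + 18.8·16.7·0.69 + 14.8·16.7·0.34] = 851.37 + 818.361 = 1669.73.
Because errors are independent across components, Cov(Tᵢ,Tⱼ) = Cov(Xᵢ,Xⱼ); the off-diagonal part of the true-score variance is the same as above.
True-score variance = [18.8²·0.76 + 14.8²·0.67 + 16.7²·0.76] + 818.361 = 627.328 + 818.361 = 1445.69.
Reliability = 1445.69 / 1669.73 = 0.866.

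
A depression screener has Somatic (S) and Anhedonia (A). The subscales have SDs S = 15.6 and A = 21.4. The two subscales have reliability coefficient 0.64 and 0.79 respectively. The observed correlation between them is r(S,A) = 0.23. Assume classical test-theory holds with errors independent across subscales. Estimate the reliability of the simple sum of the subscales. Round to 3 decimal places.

0.785

Var(S+A) = 15.6² + 21.4² + 2·[15.6·21.4·0.23] = 701.32 + 153.566 = 854.886.
Under uncorrelated errors the observed covariances equal the true-score covariances, so only the own-variance terms attenuate.
True-score variance = [15.6²·0.64 + 21.4²·0.79] + 153.566 = 517.539 + 153.566 = 671.105.
Reliability = 671.105 / 854.886 = 0.785.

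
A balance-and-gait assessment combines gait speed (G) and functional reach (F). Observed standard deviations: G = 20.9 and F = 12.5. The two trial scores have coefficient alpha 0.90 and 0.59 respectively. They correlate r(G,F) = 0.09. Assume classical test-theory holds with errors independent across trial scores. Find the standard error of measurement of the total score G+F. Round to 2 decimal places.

10.38

Var(total) = 593.06 + 47.025 = 640.085.
True-score variance = 485.316 + 47.025 = 532.341, so reliability = 0.8317.
Error variance = 640.085 − 532.341 = 107.743; SEM = √107.743 = 10.38.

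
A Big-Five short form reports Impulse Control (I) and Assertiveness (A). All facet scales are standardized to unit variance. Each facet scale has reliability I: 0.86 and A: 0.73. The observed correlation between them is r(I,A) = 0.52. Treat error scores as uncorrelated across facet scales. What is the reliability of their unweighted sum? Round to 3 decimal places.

Var(I+A) = 2 + 2·[0.52] = 2 + 1.04 = 3.04.
With uncorrelated errors the cross-covariances are all true-score covariance, so they carry over unchanged; only the diagonal terms shrink to ρᵢσᵢ².
True-score variance = [0.86 + 0.73] + 1.04 = 1.59 + 1.04 = 2.63.
Reliability = 2.63 / 3.04 = 0.865.

0.865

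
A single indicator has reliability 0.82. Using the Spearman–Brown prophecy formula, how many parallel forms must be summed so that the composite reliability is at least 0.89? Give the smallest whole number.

2

k ≥ ρ*(1−ρ₁)/(ρ₁(1−ρ*)) = 0.89·0.18 / (0.82·0.11) = 1.776.
Smallest integer k = 2.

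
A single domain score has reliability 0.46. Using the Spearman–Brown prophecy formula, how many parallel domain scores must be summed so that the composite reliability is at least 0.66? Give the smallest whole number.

3

k ≥ ρ*(1−ρ₁)/(ρ₁(1−ρ*)) = 0.66·0.54 / (0.46·0.34) = 2.279.
Smallest integer k = 3.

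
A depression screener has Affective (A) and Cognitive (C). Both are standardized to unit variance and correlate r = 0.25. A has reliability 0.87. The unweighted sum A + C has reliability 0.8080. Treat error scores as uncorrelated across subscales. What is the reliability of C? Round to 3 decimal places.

Var(A+C) = 2 + 2·0.25 = 2.500.
True-score variance = ρ_A + ρ_C + 2·0.25, so 0.8080 = (0.87 + ρ_C + 0.50) / 2.500.
ρ_C = 0.8080·2.500 − 0.87 − 0.50 = 0.650.

0.650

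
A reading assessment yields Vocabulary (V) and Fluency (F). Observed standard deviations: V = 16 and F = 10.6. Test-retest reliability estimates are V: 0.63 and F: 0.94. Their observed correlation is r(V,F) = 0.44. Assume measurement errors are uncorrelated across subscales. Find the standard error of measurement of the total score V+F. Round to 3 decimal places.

Var(total) = 368.36 + 149.248 = 517.608.
True-score variance = 266.898 + 149.248 = 416.146, so reliability = 0.8040.
Error variance = 517.608 − 416.146 = 101.462; SEM = √101.462 = 10.073.

10.073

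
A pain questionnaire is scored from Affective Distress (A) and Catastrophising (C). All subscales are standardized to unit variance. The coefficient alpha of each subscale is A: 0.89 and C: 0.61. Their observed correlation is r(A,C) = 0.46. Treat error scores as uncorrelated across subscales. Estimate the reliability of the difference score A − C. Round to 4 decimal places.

Var(A−C) = 1 + 1 − 2·0.46 = 2 − 0.92 = 1.08.
Under uncorrelated errors the observed covariances equal the true-score covariances, so only the own-variance terms attenuate.
True-score variance = [0.89 + 0.61] − 0.92 = 1.5 − 0.92 = 0.58.
Reliability = 0.58 / 1.08 = 0.5370.

0.5370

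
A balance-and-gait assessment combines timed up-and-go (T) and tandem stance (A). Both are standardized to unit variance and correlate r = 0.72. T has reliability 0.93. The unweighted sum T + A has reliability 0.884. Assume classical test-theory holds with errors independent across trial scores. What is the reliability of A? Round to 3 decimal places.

0.671

Var(T+A) = 2 + 2·0.72 = 3.440.
True-score variance = ρ_T + ρ_A + 2·0.72, so 0.884 = (0.93 + ρ_A + 1.44) / 3.440.
ρ_A = 0.884·3.440 − 0.93 − 1.44 = 0.671.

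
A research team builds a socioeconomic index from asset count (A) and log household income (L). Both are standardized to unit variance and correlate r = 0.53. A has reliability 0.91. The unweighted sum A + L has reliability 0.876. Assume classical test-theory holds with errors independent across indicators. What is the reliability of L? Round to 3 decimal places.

Var(A+L) = 2 + 2·0.53 = 3.060.
True-score variance = ρ_A + ρ_L + 2·0.53, so 0.876 = (0.91 + ρ_L + 1.06) / 3.060.
ρ_L = 0.876·3.060 − 0.91 − 1.06 = 0.711.

0.711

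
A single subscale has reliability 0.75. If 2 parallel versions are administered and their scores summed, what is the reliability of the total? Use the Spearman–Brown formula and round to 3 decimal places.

ρ_k = kρ / (1 + (k−1)ρ) = 2·0.75 / (1 + 1·0.75) = 1.500 / 1.750 = 0.857.

0.857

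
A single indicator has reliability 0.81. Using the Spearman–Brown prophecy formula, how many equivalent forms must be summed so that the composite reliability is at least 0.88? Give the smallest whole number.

2

k ≥ ρ*(1−ρ₁)/(ρ₁(1−ρ*)) = 0.88·0.19 / (0.81·0.12) = 1.720.
Smallest integer k = 2.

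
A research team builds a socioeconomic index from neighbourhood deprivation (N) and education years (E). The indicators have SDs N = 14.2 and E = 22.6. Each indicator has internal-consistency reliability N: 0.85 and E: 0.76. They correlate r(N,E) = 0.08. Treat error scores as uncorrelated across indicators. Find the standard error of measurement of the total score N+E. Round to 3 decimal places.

12.362

Var(total) = 712.4 + 51.3472 = 763.747.
True-score variance = 559.572 + 51.3472 = 610.919, so reliability = 0.7999.
Error variance = 763.747 − 610.919 = 152.828; SEM = √152.828 = 12.362.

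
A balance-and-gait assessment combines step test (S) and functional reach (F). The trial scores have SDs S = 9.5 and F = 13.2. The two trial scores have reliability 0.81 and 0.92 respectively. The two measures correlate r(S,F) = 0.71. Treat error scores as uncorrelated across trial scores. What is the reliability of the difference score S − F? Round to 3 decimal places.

Var(S−F) = 9.5² + 13.2² − 2·9.5·13.2·0.71 = 264.49 − 178.068 = 86.422.
With uncorrelated errors the cross-covariances are all true-score covariance, so they carry over unchanged; only the diagonal terms shrink to ρᵢσᵢ².
True-score variance = [9.5²·0.81 + 13.2²·0.92] − 178.068 = 233.403 − 178.068 = 55.3353.
Reliability = 55.3353 / 86.422 = 0.640.

0.640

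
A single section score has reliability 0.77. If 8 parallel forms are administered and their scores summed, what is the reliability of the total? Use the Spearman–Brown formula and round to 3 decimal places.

ρ_k = kρ / (1 + (k−1)ρ) = 8·0.77 / (1 + 7·0.77) = 6.160 / 6.390 = 0.964.

0.964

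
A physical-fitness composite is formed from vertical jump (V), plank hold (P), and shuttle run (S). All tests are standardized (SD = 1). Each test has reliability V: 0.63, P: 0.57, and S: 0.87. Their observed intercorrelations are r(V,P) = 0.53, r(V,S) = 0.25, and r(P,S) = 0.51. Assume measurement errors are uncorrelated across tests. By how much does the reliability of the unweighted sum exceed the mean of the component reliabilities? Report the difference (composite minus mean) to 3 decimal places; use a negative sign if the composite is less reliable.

0.143

Var(sum) = 3 + 2.58 = 5.58; true-score variance = 2.07 + 2.58 = 4.65; composite reliability = 0.8333.
Mean component reliability = 0.6900.
Difference = 0.8333 − 0.6900 = 0.143.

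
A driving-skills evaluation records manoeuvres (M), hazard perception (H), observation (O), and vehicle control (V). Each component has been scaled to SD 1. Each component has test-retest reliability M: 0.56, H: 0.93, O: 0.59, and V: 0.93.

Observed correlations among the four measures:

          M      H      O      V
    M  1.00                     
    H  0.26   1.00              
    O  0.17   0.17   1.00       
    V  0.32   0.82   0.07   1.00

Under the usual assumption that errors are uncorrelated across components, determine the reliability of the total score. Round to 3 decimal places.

Var(M+H+O+V) = 4 + 2·[0.26 + 0.17 + 0.32 + 0.17 + 0.82 + 0.07] = 4 + 3.62 = 7.62.
With uncorrelated errors the cross-covariances are all true-score covariance, so they carry over unchanged; only the diagonal terms shrink to ρᵢσᵢ².
True-score variance = [0.56 + 0.93 + 0.59 + 0.93] + 3.62 = 3.01 + 3.62 = 6.63.
Reliability = 6.63 / 7.62 = 0.870.

0.870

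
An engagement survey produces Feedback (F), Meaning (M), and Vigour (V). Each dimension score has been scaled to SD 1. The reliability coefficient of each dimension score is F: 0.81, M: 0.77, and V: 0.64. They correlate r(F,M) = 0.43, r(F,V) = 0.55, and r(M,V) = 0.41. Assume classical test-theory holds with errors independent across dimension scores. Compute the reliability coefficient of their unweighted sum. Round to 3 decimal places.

Var(F+M+V) = 3 + 2·[0.43 + 0.55 + 0.41] = 3 + 2.78 = 5.78.
Under uncorrelated errors the observed covariances equal the true-score covariances, so only the own-variance terms attenuate.
True-score variance = [0.81 + 0.77 + 0.64] + 2.78 = 2.22 + 2.78 = 5.
Reliability = 5 / 5.78 = 0.865.

0.865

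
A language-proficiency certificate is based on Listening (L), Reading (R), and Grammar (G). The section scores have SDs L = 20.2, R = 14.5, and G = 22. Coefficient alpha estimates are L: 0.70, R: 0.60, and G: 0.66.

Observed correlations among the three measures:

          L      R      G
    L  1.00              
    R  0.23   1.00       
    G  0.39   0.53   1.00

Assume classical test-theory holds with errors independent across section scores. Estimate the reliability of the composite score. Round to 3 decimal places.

Var(L+R+G) = 20.2² + 14.5² + 22² + 2·[20.2·14.5·0.23 + 20.2·22·0.39 + 14.5·22·0.53] = 1102.29 + 819.506 = 1921.8.
With uncorrelated errors the cross-covariances are all true-score covariance, so they carry over unchanged; only the diagonal terms shrink to ρᵢσᵢ².
True-score variance = [20.2²·0.70 + 14.5²·0.60 + 22²·0.66] + 819.506 = 731.218 + 819.506 = 1550.72.
Reliability = 1550.72 / 1921.8 = 0.807.

0.807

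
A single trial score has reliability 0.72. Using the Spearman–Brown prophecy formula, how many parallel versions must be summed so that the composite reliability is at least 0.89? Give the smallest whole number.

k ≥ ρ*(1−ρ₁)/(ρ₁(1−ρ*)) = 0.89·0.28 / (0.72·0.11) = 3.146.
Smallest integer k = 4.

4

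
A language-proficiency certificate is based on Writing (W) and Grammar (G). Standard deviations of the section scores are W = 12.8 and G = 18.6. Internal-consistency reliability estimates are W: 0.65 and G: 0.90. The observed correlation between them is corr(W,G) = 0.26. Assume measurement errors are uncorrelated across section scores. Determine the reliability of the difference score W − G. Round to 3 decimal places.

Var(W−G) = 12.8² + 18.6² − 2·12.8·18.6·0.26 = 509.8 − 123.802 = 385.998.
Under uncorrelated errors the observed covariances equal the true-score covariances, so only the own-variance terms attenuate.
True-score variance = [12.8²·0.65 + 18.6²·0.90] − 123.802 = 417.86 − 123.802 = 294.058.
Reliability = 294.058 / 385.998 = 0.762.

0.762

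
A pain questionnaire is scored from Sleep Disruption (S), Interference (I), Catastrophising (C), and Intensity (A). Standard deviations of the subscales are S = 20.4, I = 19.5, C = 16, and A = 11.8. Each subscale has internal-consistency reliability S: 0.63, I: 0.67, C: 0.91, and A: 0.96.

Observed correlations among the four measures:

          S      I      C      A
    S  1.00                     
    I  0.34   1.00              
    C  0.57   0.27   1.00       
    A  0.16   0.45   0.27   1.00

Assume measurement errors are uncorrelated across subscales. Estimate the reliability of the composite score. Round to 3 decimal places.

Var(S+I+C+A) = 20.4² + 19.5² + 16² + 11.8² + 2·[20.4·19.5·0.34 + 20.4·16·0.57 + 20.4·11.8·0.16 + 19.5·16·0.27 + 19.5·11.8·0.45 + 16·11.8·0.27] = 1191.65 + 1197.15 = 2388.8.
Because errors are independent across components, Cov(Tᵢ,Tⱼ) = Cov(Xᵢ,Xⱼ); the off-diagonal part of the true-score variance is the same as above.
True-score variance = [20.4²·0.63 + 19.5²·0.67 + 16²·0.91 + 11.8²·0.96] + 1197.15 = 883.579 + 1197.15 = 2080.73.
Reliability = 2080.73 / 2388.8 = 0.871.

0.871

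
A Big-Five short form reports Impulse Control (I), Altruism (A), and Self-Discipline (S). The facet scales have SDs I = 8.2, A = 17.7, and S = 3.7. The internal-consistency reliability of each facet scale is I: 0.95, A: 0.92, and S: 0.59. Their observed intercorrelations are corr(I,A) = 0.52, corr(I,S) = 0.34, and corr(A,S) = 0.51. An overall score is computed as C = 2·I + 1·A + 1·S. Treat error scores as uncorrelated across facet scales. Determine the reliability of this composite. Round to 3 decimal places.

Var(C) = 2²·8.2² + 17.7² + 3.7² + 2·[2·8.2·17.7·0.52 + 2·8.2·3.7·0.34 + 17.7·3.7·0.51] = 595.94 + 409.953 = 1005.89.
With uncorrelated errors the cross-covariances are all true-score covariance, so they carry over unchanged; only the diagonal terms shrink to ρᵢσᵢ².
True-score variance = [2²·8.2²·0.95 + 17.7²·0.92 + 3.7²·0.59] + 409.953 = 551.816 + 409.953 = 961.769.
Reliability = 961.769 / 1005.89 = 0.956.

0.956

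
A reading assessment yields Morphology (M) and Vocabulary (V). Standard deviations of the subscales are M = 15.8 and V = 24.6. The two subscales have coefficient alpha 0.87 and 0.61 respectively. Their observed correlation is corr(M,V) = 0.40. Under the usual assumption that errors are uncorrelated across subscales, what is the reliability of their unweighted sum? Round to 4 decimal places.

0.7697

Var(M+V) = 15.8² + 24.6² + 2·[15.8·24.6·0.40] = 854.8 + 310.944 = 1165.74.
Because errors are independent across components, Cov(Tᵢ,Tⱼ) = Cov(Xᵢ,Xⱼ); the off-diagonal part of the true-score variance is the same as above.
True-score variance = [15.8²·0.87 + 24.6²·0.61] + 310.944 = 586.334 + 310.944 = 897.278.
Reliability = 897.278 / 1165.74 = 0.7697.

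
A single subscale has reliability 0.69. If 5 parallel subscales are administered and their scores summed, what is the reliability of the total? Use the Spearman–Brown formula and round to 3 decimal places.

0.918

ρ_k = kρ / (1 + (k−1)ρ) = 5·0.69 / (1 + 4·0.69) = 3.450 / 3.760 = 0.918.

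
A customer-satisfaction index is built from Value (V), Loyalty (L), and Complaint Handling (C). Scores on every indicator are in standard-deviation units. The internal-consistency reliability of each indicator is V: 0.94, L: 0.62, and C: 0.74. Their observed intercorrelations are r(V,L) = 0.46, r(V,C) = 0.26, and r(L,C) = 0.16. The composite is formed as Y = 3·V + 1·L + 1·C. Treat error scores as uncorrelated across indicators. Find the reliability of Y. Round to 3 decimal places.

0.925

Var(Y) = 3² + 1 + 1 + 2·[3·0.46 + 3·0.26 + 0.16] = 11 + 4.64 = 15.64.
Under uncorrelated errors the observed covariances equal the true-score covariances, so only the own-variance terms attenuate.
True-score variance = [3²·0.94 + 0.62 + 0.74] + 4.64 = 9.82 + 4.64 = 14.46.
Reliability = 14.46 / 15.64 = 0.925.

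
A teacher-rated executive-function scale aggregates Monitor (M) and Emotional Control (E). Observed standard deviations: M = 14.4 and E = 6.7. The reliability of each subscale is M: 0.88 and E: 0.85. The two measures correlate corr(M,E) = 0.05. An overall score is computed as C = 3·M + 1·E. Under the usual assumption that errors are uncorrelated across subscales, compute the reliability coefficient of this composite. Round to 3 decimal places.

0.881

Var(C) = 3²·14.4² + 6.7² + 2·[3·14.4·6.7·0.05] = 1911.13 + 28.944 = 1940.07.
Because errors are independent across components, Cov(Tᵢ,Tⱼ) = Cov(Xᵢ,Xⱼ); the off-diagonal part of the true-score variance is the same as above.
True-score variance = [3²·14.4²·0.88 + 6.7²·0.85] + 28.944 = 1680.45 + 28.944 = 1709.39.
Reliability = 1709.39 / 1940.07 = 0.881.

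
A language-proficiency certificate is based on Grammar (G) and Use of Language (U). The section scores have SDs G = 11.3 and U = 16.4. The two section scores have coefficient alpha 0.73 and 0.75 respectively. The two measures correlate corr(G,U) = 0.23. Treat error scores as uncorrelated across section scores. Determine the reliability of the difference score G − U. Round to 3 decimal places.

0.673

Var(G−U) = 11.3² + 16.4² − 2·11.3·16.4·0.23 = 396.65 − 85.2472 = 311.403.
Under uncorrelated errors the observed covariances equal the true-score covariances, so only the own-variance terms attenuate.
True-score variance = [11.3²·0.73 + 16.4²·0.75] − 85.2472 = 294.934 − 85.2472 = 209.686.
Reliability = 209.686 / 311.403 = 0.673.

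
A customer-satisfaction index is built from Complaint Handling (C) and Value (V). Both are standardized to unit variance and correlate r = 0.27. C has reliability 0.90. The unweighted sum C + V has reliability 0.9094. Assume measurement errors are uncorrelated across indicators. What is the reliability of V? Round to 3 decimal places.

Var(C+V) = 2 + 2·0.27 = 2.540.
True-score variance = ρ_C + ρ_V + 2·0.27, so 0.9094 = (0.90 + ρ_V + 0.54) / 2.540.
ρ_V = 0.9094·2.540 − 0.90 − 0.54 = 0.870.

0.870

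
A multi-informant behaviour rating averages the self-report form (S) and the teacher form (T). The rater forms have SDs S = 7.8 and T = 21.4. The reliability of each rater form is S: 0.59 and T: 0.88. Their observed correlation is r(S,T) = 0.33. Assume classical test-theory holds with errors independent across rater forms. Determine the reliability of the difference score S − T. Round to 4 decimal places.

0.8045

Var(S−T) = 7.8² + 21.4² − 2·7.8·21.4·0.33 = 518.8 − 110.167 = 408.633.
With uncorrelated errors the cross-covariances are all true-score covariance, so they carry over unchanged; only the diagonal terms shrink to ρᵢσᵢ².
True-score variance = [7.8²·0.59 + 21.4²·0.88] − 110.167 = 438.9 − 110.167 = 328.733.
Reliability = 328.733 / 408.633 = 0.8045.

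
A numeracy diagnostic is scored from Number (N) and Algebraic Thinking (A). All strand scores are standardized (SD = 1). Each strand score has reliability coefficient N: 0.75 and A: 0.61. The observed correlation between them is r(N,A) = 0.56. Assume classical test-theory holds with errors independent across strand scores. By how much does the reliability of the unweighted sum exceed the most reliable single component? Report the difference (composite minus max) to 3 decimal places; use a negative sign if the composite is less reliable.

0.045

Var(sum) = 2 + 1.12 = 3.12; true-score variance = 1.36 + 1.12 = 2.48; composite reliability = 0.7949.
Max component reliability = 0.7500.
Difference = 0.7949 − 0.7500 = 0.045.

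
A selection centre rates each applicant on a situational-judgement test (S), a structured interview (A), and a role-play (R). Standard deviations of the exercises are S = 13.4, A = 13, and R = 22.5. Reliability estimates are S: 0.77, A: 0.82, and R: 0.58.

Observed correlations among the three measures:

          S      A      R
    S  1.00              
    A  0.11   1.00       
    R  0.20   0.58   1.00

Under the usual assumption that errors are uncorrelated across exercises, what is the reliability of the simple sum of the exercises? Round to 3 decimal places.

0.790

Var(S+A+R) = 13.4² + 13² + 22.5² + 2·[13.4·13·0.11 + 13.4·22.5·0.20 + 13·22.5·0.58] = 854.81 + 498.224 = 1353.03.
Because errors are independent across components, Cov(Tᵢ,Tⱼ) = Cov(Xᵢ,Xⱼ); the off-diagonal part of the true-score variance is the same as above.
True-score variance = [13.4²·0.77 + 13²·0.82 + 22.5²·0.58] + 498.224 = 570.466 + 498.224 = 1068.69.
Reliability = 1068.69 / 1353.03 = 0.790.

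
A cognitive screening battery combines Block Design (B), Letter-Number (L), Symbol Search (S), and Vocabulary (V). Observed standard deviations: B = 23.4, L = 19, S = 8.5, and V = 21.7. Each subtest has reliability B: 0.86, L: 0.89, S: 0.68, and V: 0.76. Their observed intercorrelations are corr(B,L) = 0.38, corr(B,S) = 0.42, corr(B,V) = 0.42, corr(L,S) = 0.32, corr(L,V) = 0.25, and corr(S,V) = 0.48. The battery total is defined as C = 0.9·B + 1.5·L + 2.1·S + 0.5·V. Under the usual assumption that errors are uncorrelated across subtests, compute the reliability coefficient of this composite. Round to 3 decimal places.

0.915

Var(C) = 0.9²·23.4² + 1.5²·19² + 2.1²·8.5² + 0.5²·21.7² + 2·[1.35·23.4·19·0.38 + 1.89·23.4·8.5·0.42 + 0.45·23.4·21.7·0.42 + 3.15·19·8.5·0.32 + 0.75·19·21.7·0.25 + 1.05·8.5·21.7·0.48] = 1692.12 + 1630 = 3322.11.
Under uncorrelated errors the observed covariances equal the true-score covariances, so only the own-variance terms attenuate.
True-score variance = [0.9²·23.4²·0.86 + 1.5²·19²·0.89 + 2.1²·8.5²·0.68 + 0.5²·21.7²·0.76] + 1630 = 1410.47 + 1630 = 3040.46.
Reliability = 3040.46 / 3322.11 = 0.915.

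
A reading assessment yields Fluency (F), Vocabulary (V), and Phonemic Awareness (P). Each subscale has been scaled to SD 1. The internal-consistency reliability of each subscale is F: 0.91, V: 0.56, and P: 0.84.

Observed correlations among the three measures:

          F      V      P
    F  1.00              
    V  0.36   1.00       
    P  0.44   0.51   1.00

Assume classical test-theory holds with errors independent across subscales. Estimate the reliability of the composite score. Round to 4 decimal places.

0.8772

Var(F+V+P) = 3 + 2·[0.36 + 0.44 + 0.51] = 3 + 2.62 = 5.62.
Because errors are independent across components, Cov(Tᵢ,Tⱼ) = Cov(Xᵢ,Xⱼ); the off-diagonal part of the true-score variance is the same as above.
True-score variance = [0.91 + 0.56 + 0.84] + 2.62 = 2.31 + 2.62 = 4.93.
Reliability = 4.93 / 5.62 = 0.8772.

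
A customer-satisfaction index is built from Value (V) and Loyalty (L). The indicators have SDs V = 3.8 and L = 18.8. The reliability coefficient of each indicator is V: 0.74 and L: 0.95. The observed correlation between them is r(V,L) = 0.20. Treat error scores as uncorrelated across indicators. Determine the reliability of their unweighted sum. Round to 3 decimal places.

0.946

Var(V+L) = 3.8² + 18.8² + 2·[3.8·18.8·0.20] = 367.88 + 28.576 = 396.456.
Because errors are independent across components, Cov(Tᵢ,Tⱼ) = Cov(Xᵢ,Xⱼ); the off-diagonal part of the true-score variance is the same as above.
True-score variance = [3.8²·0.74 + 18.8²·0.95] + 28.576 = 346.454 + 28.576 = 375.03.
Reliability = 375.03 / 396.456 = 0.946.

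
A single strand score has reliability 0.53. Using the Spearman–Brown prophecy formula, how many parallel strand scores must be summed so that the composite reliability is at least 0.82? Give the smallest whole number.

5

k ≥ ρ*(1−ρ₁)/(ρ₁(1−ρ*)) = 0.82·0.47 / (0.53·0.18) = 4.040.
Smallest integer k = 5.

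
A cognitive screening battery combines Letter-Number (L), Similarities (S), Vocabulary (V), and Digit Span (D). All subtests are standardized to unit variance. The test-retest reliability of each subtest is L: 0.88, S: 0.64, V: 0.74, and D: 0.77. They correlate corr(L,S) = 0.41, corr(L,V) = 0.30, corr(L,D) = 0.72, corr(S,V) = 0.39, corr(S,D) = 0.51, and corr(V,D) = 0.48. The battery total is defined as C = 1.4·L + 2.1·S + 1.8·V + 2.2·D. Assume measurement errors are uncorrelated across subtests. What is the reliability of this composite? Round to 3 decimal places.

0.890

Var(C) = 1.4² + 2.1² + 1.8² + 2.2² + 2·[2.94·0.41 + 2.52·0.30 + 3.08·0.72 + 3.78·0.39 + 4.62·0.51 + 3.96·0.48] = 14.45 + 19.8204 = 34.2704.
Because errors are independent across components, Cov(Tᵢ,Tⱼ) = Cov(Xᵢ,Xⱼ); the off-diagonal part of the true-score variance is the same as above.
True-score variance = [1.4²·0.88 + 2.1²·0.64 + 1.8²·0.74 + 2.2²·0.77] + 19.8204 = 10.6716 + 19.8204 = 30.492.
Reliability = 30.492 / 34.2704 = 0.890.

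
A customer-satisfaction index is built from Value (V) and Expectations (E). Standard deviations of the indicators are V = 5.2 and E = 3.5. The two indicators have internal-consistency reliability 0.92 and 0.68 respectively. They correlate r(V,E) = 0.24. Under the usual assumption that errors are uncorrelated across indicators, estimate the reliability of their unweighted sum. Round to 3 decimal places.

Var(V+E) = 5.2² + 3.5² + 2·[5.2·3.5·0.24] = 39.29 + 8.736 = 48.026.
Because errors are independent across components, Cov(Tᵢ,Tⱼ) = Cov(Xᵢ,Xⱼ); the off-diagonal part of the true-score variance is the same as above.
True-score variance = [5.2²·0.92 + 3.5²·0.68] + 8.736 = 33.2068 + 8.736 = 41.9428.
Reliability = 41.9428 / 48.026 = 0.873.

0.873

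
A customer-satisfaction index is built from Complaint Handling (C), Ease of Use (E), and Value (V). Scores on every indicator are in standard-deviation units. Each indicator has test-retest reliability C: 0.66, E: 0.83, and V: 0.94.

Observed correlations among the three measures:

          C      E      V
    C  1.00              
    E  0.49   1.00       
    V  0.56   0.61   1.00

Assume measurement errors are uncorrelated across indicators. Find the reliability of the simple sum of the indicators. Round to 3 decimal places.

0.910

Var(C+E+V) = 3 + 2·[0.49 + 0.56 + 0.61] = 3 + 3.32 = 6.32.
Because errors are independent across components, Cov(Tᵢ,Tⱼ) = Cov(Xᵢ,Xⱼ); the off-diagonal part of the true-score variance is the same as above.
True-score variance = [0.66 + 0.83 + 0.94] + 3.32 = 2.43 + 3.32 = 5.75.
Reliability = 5.75 / 6.32 = 0.910.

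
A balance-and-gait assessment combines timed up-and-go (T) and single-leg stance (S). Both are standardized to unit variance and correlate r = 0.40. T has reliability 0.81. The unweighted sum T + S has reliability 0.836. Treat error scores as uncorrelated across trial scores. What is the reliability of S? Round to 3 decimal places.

Var(T+S) = 2 + 2·0.40 = 2.800.
True-score variance = ρ_T + ρ_S + 2·0.40, so 0.836 = (0.81 + ρ_S + 0.80) / 2.800.
ρ_S = 0.836·2.800 − 0.81 − 0.80 = 0.731.

0.731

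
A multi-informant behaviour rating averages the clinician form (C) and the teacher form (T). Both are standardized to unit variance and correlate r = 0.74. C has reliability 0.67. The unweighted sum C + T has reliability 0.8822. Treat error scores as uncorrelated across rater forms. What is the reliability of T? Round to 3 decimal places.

Var(C+T) = 2 + 2·0.74 = 3.480.
True-score variance = ρ_C + ρ_T + 2·0.74, so 0.8822 = (0.67 + ρ_T + 1.48) / 3.480.
ρ_T = 0.8822·3.480 − 0.67 − 1.48 = 0.920.

0.920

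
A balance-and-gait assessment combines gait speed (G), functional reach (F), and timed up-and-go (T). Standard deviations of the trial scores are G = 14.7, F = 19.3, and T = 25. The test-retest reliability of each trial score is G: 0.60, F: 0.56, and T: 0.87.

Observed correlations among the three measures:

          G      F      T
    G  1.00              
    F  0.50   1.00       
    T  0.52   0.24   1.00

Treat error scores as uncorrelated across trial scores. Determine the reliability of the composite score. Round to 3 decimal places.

0.843

Var(G+F+T) = 14.7² + 19.3² + 25² + 2·[14.7·19.3·0.50 + 14.7·25·0.52 + 19.3·25·0.24] = 1213.58 + 897.51 = 2111.09.
Because errors are independent across components, Cov(Tᵢ,Tⱼ) = Cov(Xᵢ,Xⱼ); the off-diagonal part of the true-score variance is the same as above.
True-score variance = [14.7²·0.60 + 19.3²·0.56 + 25²·0.87] + 897.51 = 881.998 + 897.51 = 1779.51.
Reliability = 1779.51 / 2111.09 = 0.843.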